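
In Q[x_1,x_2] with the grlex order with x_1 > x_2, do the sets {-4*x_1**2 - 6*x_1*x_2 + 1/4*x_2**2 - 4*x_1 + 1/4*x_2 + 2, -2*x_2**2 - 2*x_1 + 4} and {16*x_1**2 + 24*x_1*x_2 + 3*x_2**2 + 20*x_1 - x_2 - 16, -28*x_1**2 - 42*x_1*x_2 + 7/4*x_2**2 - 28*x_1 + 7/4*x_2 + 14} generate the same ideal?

For a fixed monomial order, each ideal has a unique reduced Gröbner basis; comparing bases decides equality.
Buchberger on the first generating set:
f_1 = -4*x_1**2 - 6*x_1*x_2 + 1/4*x_2**2 - 4*x_1 + 1/4*x_2 + 2, LT = x_1**2.
f_2 = -2*x_2**2 - 2*x_1 + 4, LT = x_2**2.

The S-polynomials (S(f_1,f_2)) all reduce to 0 modulo the current basis, so we have a Gröbner basis.
Inter-reduce: drop elements whose leading term is divisible by another's, tail-reduce, and make monic.
Reduced Gröbner basis: {x_1**2 + 3/2*x_1*x_2 + 17/16*x_1 - 1/16*x_2 - 5/8, x_2**2 + x_1 - 2}.

Buchberger on the second generating set:
h_1 = 16*x_1**2 + 24*x_1*x_2 + 3*x_2**2 + 20*x_1 - x_2 - 16, LT = x_1**2.
h_2 = -28*x_1**2 - 42*x_1*x_2 + 7/4*x_2**2 - 28*x_1 + 7/4*x_2 + 14, LT = x_1**2.

S(h_1,h_2): lcm = x_1**2. S = 1/4*x_2**2 + 1/4*x_1 - 1/2.
  leading term x_2**2: no divisor's leading term divides it; move 1/4*x_2**2 to the remainder.
  leading term x_1: no divisor's leading term divides it; move 1/4*x_1 to the remainder.
  leading term 1: no divisor's leading term divides it; move -1/2 to the remainder.
  remainder 1/4*x_2**2 + 1/4*x_1 - 1/2 ≠ 0; add k_3 = 1/4*x_2**2 + 1/4*x_1 - 1/2 to the basis.

The other S-polynomials (S(h_1,k_3), S(h_2,k_3)) all reduce to 0 modulo the current basis, so we have a Gröbner basis.
Inter-reduce: drop elements whose leading term is divisible by another's, tail-reduce, and make monic.
Reduced Gröbner basis: {x_1**2 + 3/2*x_1*x_2 + 17/16*x_1 - 1/16*x_2 - 5/8, x_2**2 + x_1 - 2}.

Same reduced basis, so the two generating sets span the same ideal.
The choice of monomial ordering does not affect the verdict — as long as both bases are computed under the same ordering, their equality decides ideal equality.

Yes, the ideals are equal.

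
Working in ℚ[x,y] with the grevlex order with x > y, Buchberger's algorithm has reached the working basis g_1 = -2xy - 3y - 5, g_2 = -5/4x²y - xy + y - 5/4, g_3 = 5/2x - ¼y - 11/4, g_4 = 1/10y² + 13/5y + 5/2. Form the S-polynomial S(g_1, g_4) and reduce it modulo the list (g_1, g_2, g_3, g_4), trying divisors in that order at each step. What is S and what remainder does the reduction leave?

lcm(LM(g_1), LM(g_4)) = xy².
S = (lcm/LT(g_1))·g_1 − (lcm/LT(g_4))·g_4 = -26xy + 3/2y² - 25x + 5/2y.
Reduce S modulo (g_1, g_2, g_3, g_4) in that order:
  leading term xy: subtract (13)·g_1 from -26xy + 3/2y² - 25x + 5/2y → 3/2y² - 25x + 83/2y + 65
  leading term y²: subtract (15)·g_4 from 3/2y² - 25x + 83/2y + 65 → -25x + 5/2y + 55/2
  leading term x: subtract (-10)·g_3 from -25x + 5/2y + 55/2 → 0
The remainder is 0, so this S-polynomial contributes no new basis element.

S(g_1, g_4) = -26xy + 3/2y² - 25x + 5/2y; remainder on division = 0.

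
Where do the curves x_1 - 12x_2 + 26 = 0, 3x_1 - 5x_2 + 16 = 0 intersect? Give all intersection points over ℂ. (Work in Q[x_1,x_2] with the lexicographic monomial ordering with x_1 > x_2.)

Compute a lex Gröbner basis by Buchberger's algorithm.
f_1 = x_1 - 12x_2 + 26, LT = x_1.
f_2 = 3x_1 - 5x_2 + 16, LT = x_1.

S(f_1,f_2): lcm = x_1. S = -31/3x_2 + 62/3.
  leading term x_2: no divisor's leading term divides it; move -31/3x_2 to the remainder.
  leading term 1: no divisor's leading term divides it; move 62/3 to the remainder.
  remainder -31/3x_2 + 62/3 ≠ 0; add h_3 = -31/3x_2 + 62/3 to the basis.

The other S-polynomials (S(f_1,h_3), S(f_2,h_3)) all reduce to 0 modulo the current basis, so we have a Gröbner basis.
Inter-reduce: drop elements whose leading term is divisible by another's, tail-reduce, and make monic.
Reduced Gröbner basis: {x_1 + 2, x_2 - 2}.

A lex Gröbner basis eliminates variables successively. Here x_2 - 2 depends only on x_2, with roots {2}; lifting each root through the earlier basis elements recovers the full solutions.
  x_2 = 2: the earlier basis element becomes x_1 + 2 = 0, giving x_1 = -2 — point (-2, 2).
Each listed point satisfies every original equation (direct substitution).

{(-2, 2)}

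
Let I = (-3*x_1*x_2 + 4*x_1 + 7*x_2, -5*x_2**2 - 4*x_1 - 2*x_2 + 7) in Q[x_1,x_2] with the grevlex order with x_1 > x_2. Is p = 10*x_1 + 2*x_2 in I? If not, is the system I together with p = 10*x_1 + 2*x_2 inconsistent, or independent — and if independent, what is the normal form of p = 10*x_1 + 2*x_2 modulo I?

Adjoining 10*x_1 + 2*x_2 makes the ideal the whole ring: the system is inconsistent.

First compute the reduced Gröbner basis of I by Buchberger's algorithm.
f_1 = -3*x_1*x_2 + 4*x_1 + 7*x_2, LT = x_1*x_2.
f_2 = -5*x_2**2 - 4*x_1 - 2*x_2 + 7, LT = x_2**2.

S(f_1,f_2): lcm = x_1*x_2**2. S = -4/5*x_1**2 - 26/15*x_1*x_2 - 7/3*x_2**2 + 7/5*x_1.
  reduce S modulo (f_1, f_2):
  remainder -4/5*x_1**2 + 43/45*x_1 - 28/9*x_2 - 49/15 ≠ 0; add h_3 = -4/5*x_1**2 + 43/45*x_1 - 28/9*x_2 - 49/15 to the basis.

The other S-polynomials (S(f_1,h_3), S(f_2,h_3)) all reduce to 0 modulo the current basis, so we have a Gröbner basis.
Inter-reduce: drop elements whose leading term is divisible by another's, tail-reduce, and make monic.
Reduced Gröbner basis: {x_1**2 - 43/36*x_1 + 35/9*x_2 + 49/12, x_1*x_2 - 4/3*x_1 - 7/3*x_2, x_2**2 + 4/5*x_1 + 2/5*x_2 - 7/5}.
Label its elements g_1 = x_1**2 - 43/36*x_1 + 35/9*x_2 + 49/12, g_2 = x_1*x_2 - 4/3*x_1 - 7/3*x_2, g_3 = x_2**2 + 4/5*x_1 + 2/5*x_2 - 7/5.

Reduce p = 10*x_1 + 2*x_2 modulo G:
  leading term x_1: no divisor's leading term divides it; move 10*x_1 to the remainder.
  leading term x_2: no divisor's leading term divides it; move 2*x_2 to the remainder.
  normal form = 10*x_1 + 2*x_2.
The normal form is nonzero, so p ∉ I. Since p minus its normal form lies in I, I + (p) = I + (r) where r = 10*x_1 + 2*x_2; decide whether this ideal is the whole ring.
Run Buchberger on G together with r (pairs among the g_i already reduce to 0 since G is a Gröbner basis):
g_1 = x_1**2 - 43/36*x_1 + 35/9*x_2 + 49/12, LT = x_1**2.
g_2 = x_1*x_2 - 4/3*x_1 - 7/3*x_2, LT = x_1*x_2.
g_3 = x_2**2 + 4/5*x_1 + 2/5*x_2 - 7/5, LT = x_2**2.
r = 10*x_1 + 2*x_2, LT = x_1.

S(g_1,r): lcm = x_1**2. S = -1/5*x_1*x_2 - 43/36*x_1 + 35/9*x_2 + 49/12.
  reduce S modulo (g_1, g_2, g_3, r):
  remainder 3343/900*x_2 + 49/12 ≠ 0; add m_5 = 3343/900*x_2 + 49/12 to the basis.

S(g_2,r): lcm = x_1*x_2. S = -1/5*x_2**2 - 4/3*x_1 - 7/3*x_2.
  reduce S modulo (g_1, g_2, g_3, r, m_5):
  remainder 162064/83575 ≠ 0; add m_6 = 162064/83575 to the basis.

The other S-polynomials (S(g_1,g_2), S(g_1,g_3), S(g_2,g_3), S(g_3,r), S(g_1,m_5), S(g_2,m_5), S(g_3,m_5), S(r,m_5), S(g_1,m_6), S(g_2,m_6), S(g_3,m_6), S(r,m_6), S(m_5,m_6)) all reduce to 0 modulo the current basis, so we have a Gröbner basis.
Inter-reduce: drop elements whose leading term is divisible by another's, tail-reduce, and make monic.
Reduced Gröbner basis: {1}.
The reduced Gröbner basis of I + (p) is {1}: the ideal is the whole ring, so the enlarged system has no common solution — adjoining p is inconsistent.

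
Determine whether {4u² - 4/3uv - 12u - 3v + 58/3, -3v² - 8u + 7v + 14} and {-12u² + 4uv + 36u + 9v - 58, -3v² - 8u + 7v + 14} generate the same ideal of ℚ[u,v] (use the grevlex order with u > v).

Since reduced Gröbner bases are canonical representatives of ideals under a given ordering, it suffices to compute and compare them.
Buchberger on the first generating set:
f_1 = 4u² - 4/3uv - 12u - 3v + 58/3, LT = u².
f_2 = -3v² - 8u + 7v + 14, LT = v².

The S-polynomials (S(f_1,f_2)) all reduce to 0 modulo the current basis, so we have a Gröbner basis.
Inter-reduce: drop elements whose leading term is divisible by another's, tail-reduce, and make monic.
Reduced Gröbner basis: {u² - ⅓uv - 3u - ¾v + 29/6, v² + 8/3u - 7/3v - 14/3}.

Buchberger on the second generating set:
h_1 = -12u² + 4uv + 36u + 9v - 58, LT = u².
h_2 = -3v² - 8u + 7v + 14, LT = v².

The S-polynomials (S(h_1,h_2)) all reduce to 0 modulo the current basis, so we have a Gröbner basis.
Inter-reduce: drop elements whose leading term is divisible by another's, tail-reduce, and make monic.
Reduced Gröbner basis: {u² - ⅓uv - 3u - ¾v + 29/6, v² + 8/3u - 7/3v - 14/3}.

The two bases agree; hence the ideals are identical.

Yes, the ideals are equal.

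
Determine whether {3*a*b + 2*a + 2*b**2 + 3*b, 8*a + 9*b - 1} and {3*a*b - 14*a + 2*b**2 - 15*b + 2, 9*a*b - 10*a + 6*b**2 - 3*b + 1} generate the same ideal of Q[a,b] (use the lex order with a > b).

No, the ideals differ.

Equality of ideals is decidable: compute both reduced Gröbner bases (unique for the ordering) and check whether they agree.
Buchberger on the first generating set:
f_1 = 3*a*b + 2*a + 2*b**2 + 3*b, LT = a*b.
f_2 = 8*a + 9*b - 1, LT = a.

S(f_1,f_2): lcm = a*b. S = 2/3*a - 11/24*b**2 + 9/8*b.
  reduce S modulo (f_1, f_2):
  remainder -11/24*b**2 + 3/8*b + 1/12 ≠ 0; add g_3 = -11/24*b**2 + 3/8*b + 1/12 to the basis.

The other S-polynomials (S(f_1,g_3), S(f_2,g_3)) all reduce to 0 modulo the current basis, so we have a Gröbner basis.
Inter-reduce: drop elements whose leading term is divisible by another's, tail-reduce, and make monic.
Reduced Gröbner basis: {a + 9/8*b - 1/8, b**2 - 9/11*b - 2/11}.

Buchberger on the second generating set:
h_1 = 3*a*b - 14*a + 2*b**2 - 15*b + 2, LT = a*b.
h_2 = 9*a*b - 10*a + 6*b**2 - 3*b + 1, LT = a*b.

S(h_1,h_2): lcm = a*b. S = -32/9*a - 14/3*b + 5/9.
  reduce S modulo (h_1, h_2):
  remainder -32/9*a - 14/3*b + 5/9 ≠ 0; add k_3 = -32/9*a - 14/3*b + 5/9 to the basis.

S(h_1,k_3): lcm = a*b. S = -14/3*a - 31/48*b**2 - 155/32*b + 2/3.
  reduce S modulo (h_1, h_2, k_3):
  remainder -31/48*b**2 + 41/32*b - 1/16 ≠ 0; add k_4 = -31/48*b**2 + 41/32*b - 1/16 to the basis.

The other S-polynomials (S(h_2,k_3), S(h_1,k_4), S(h_2,k_4), S(k_3,k_4)) all reduce to 0 modulo the current basis, so we have a Gröbner basis.
Inter-reduce: drop elements whose leading term is divisible by another's, tail-reduce, and make monic.
Reduced Gröbner basis: {a + 21/16*b - 5/32, b**2 - 123/62*b + 3/31}.

Since the reduced bases disagree, the two ideals are not the same.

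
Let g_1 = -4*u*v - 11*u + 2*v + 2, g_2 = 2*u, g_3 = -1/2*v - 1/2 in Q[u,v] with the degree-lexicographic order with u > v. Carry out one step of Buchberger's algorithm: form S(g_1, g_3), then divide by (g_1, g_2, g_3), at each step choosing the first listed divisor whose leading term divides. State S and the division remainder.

lcm(LM(g_1), LM(g_3)) = u*v.
S = (lcm/LT(g_1))·g_1 − (lcm/LT(g_3))·g_3 = 7/4*u - 1/2*v - 1/2.
Reduce S modulo (g_1, g_2, g_3) in that order:
  leading term u: subtract (7/8)·g_2 from 7/4*u - 1/2*v - 1/2 → -1/2*v - 1/2
  leading term v: subtract (1)·g_3 from -1/2*v - 1/2 → 0
The remainder is 0, so this S-polynomial contributes no new basis element.
This is the inner loop of Buchberger's algorithm — each nonzero remainder becomes a new basis element.

S(g_1, g_3) = 7/4*u - 1/2*v - 1/2; remainder on division = 0.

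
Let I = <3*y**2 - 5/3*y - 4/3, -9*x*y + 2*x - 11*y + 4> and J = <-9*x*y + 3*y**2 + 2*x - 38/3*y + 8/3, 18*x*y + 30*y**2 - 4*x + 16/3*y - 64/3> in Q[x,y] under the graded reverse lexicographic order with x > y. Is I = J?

Since reduced Gröbner bases are canonical representatives of ideals under a given ordering, it suffices to compute and compare them.
Buchberger on the first generating set:
f_1 = 3*y**2 - 5/3*y - 4/3, LT = y**2.
f_2 = -9*x*y + 2*x - 11*y + 4, LT = x*y.

S(f_1,f_2): lcm = x*y**2. S = -1/3*x*y - 11/9*y**2 - 4/9*x + 4/9*y.
  reduce S modulo (f_1, f_2):
  remainder -14/27*x + 14/81*y - 56/81 ≠ 0; add g_3 = -14/27*x + 14/81*y - 56/81 to the basis.

The other S-polynomials (S(f_1,g_3), S(f_2,g_3)) all reduce to 0 modulo the current basis, so we have a Gröbner basis.
Inter-reduce: drop elements whose leading term is divisible by another's, tail-reduce, and make monic.
Reduced Gröbner basis: {y**2 - 5/9*y - 4/9, x - 1/3*y + 4/3}.

Buchberger on the second generating set:
h_1 = -9*x*y + 3*y**2 + 2*x - 38/3*y + 8/3, LT = x*y.
h_2 = 18*x*y + 30*y**2 - 4*x + 16/3*y - 64/3, LT = x*y.

S(h_1,h_2): lcm = x*y. S = -2*y**2 + 10/9*y + 8/9.
  reduce S modulo (h_1, h_2):
  remainder -2*y**2 + 10/9*y + 8/9 ≠ 0; add k_3 = -2*y**2 + 10/9*y + 8/9 to the basis.

S(h_1,k_3): lcm = x*y**2. S = -1/3*y**3 + 1/3*x*y + 38/27*y**2 + 4/9*x - 8/27*y.
  reduce S modulo (h_1, h_2, k_3):
  remainder 14/27*x - 14/81*y + 56/81 ≠ 0; add k_4 = 14/27*x - 14/81*y + 56/81 to the basis.

The other S-polynomials (S(h_2,k_3), S(h_1,k_4), S(h_2,k_4), S(k_3,k_4)) all reduce to 0 modulo the current basis, so we have a Gröbner basis.
Inter-reduce: drop elements whose leading term is divisible by another's, tail-reduce, and make monic.
Reduced Gröbner basis: {y**2 - 5/9*y - 4/9, x - 1/3*y + 4/3}.

Same reduced basis, so the two generating sets span the same ideal.

Yes, the ideals are equal.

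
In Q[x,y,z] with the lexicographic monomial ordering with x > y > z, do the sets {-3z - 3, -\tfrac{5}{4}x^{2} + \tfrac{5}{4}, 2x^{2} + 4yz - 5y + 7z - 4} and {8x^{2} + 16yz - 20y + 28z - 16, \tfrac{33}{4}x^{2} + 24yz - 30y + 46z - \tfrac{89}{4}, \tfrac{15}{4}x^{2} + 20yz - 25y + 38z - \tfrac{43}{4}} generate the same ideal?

For a fixed monomial order, each ideal has a unique reduced Gröbner basis; comparing bases decides equality.
Buchberger on the first generating set:
f_1 = -3z - 3, LT = z.
f_2 = -\tfrac{5}{4}x^{2} + \tfrac{5}{4}, LT = x^{2}.
f_3 = 2x^{2} + 4yz - 5y + 7z - 4, LT = x^{2}.

S(f_2,f_3): lcm = x^{2}. S = -2yz + \tfrac{5}{2}y - \tfrac{7}{2}z + 1.
  reduce S modulo (f_1, f_2, f_3):
  remainder \tfrac{9}{2}y + \tfrac{9}{2} ≠ 0; add g_4 = \tfrac{9}{2}y + \tfrac{9}{2} to the basis.

The other S-polynomials (S(f_1,f_2), S(f_1,f_3), S(f_1,g_4), S(f_2,g_4), S(f_3,g_4)) all reduce to 0 modulo the current basis, so we have a Gröbner basis.
Inter-reduce: drop elements whose leading term is divisible by another's, tail-reduce, and make monic.
Reduced Gröbner basis: {x^{2} - 1, y + 1, z + 1}.

Buchberger on the second generating set:
h_1 = 8x^{2} + 16yz - 20y + 28z - 16, LT = x^{2}.
h_2 = \tfrac{33}{4}x^{2} + 24yz - 30y + 46z - \tfrac{89}{4}, LT = x^{2}.
h_3 = \tfrac{15}{4}x^{2} + 20yz - 25y + 38z - \tfrac{43}{4}, LT = x^{2}.

S(h_1,h_2): lcm = x^{2}. S = -\tfrac{10}{11}yz + \tfrac{25}{22}y - \tfrac{137}{66}z + \tfrac{23}{33}.
  reduce S modulo (h_1, h_2, h_3):
  remainder -\tfrac{10}{11}yz + \tfrac{25}{22}y - \tfrac{137}{66}z + \tfrac{23}{33} ≠ 0; add k_4 = -\tfrac{10}{11}yz + \tfrac{25}{22}y - \tfrac{137}{66}z + \tfrac{23}{33} to the basis.

S(h_1,h_3): lcm = x^{2}. S = -\tfrac{10}{3}yz + \tfrac{25}{6}y - \tfrac{199}{30}z + \tfrac{13}{15}.
  reduce S modulo (h_1, h_2, h_3, k_4):
  remainder \tfrac{44}{45}z - \tfrac{76}{45} ≠ 0; add k_5 = \tfrac{44}{45}z - \tfrac{76}{45} to the basis.

S(k_4,k_5): lcm = yz. S = \tfrac{21}{44}y + \tfrac{137}{60}z - \tfrac{23}{30}.
  reduce S modulo (h_1, h_2, h_3, k_4, k_5):
  remainder \tfrac{21}{44}y + \tfrac{699}{220} ≠ 0; add k_6 = \tfrac{21}{44}y + \tfrac{699}{220} to the basis.

The other S-polynomials (S(h_2,h_3), S(h_1,k_4), S(h_2,k_4), S(h_3,k_4), S(h_1,k_5), S(h_2,k_5), S(h_3,k_5), S(h_1,k_6), S(h_2,k_6), S(h_3,k_6), S(k_4,k_6), S(k_5,k_6)) all reduce to 0 modulo the current basis, so we have a Gröbner basis.
Inter-reduce: drop elements whose leading term is divisible by another's, tail-reduce, and make monic.
Reduced Gröbner basis: {x^{2} - \tfrac{127}{55}, y + \tfrac{233}{35}, z - \tfrac{19}{11}}.

The bases are distinct; the ideals are different.
The choice of monomial ordering does not affect the verdict — as long as both bases are computed under the same ordering, their equality decides ideal equality.

No, the ideals differ.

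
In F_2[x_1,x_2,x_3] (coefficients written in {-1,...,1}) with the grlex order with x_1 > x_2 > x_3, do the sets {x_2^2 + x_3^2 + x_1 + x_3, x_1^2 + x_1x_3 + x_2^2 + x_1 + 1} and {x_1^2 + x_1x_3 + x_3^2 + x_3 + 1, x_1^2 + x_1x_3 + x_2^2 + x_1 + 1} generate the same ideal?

Equality of ideals is decidable: compute both reduced Gröbner bases (unique for the ordering) and check whether they agree.
Buchberger on the first generating set:
f_1 = x_2^2 + x_3^2 + x_1 + x_3, LT = x_2^2.
f_2 = x_1^2 + x_1x_3 + x_2^2 + x_1 + 1, LT = x_1^2.

The S-polynomials (S(f_1,f_2)) all reduce to 0 modulo the current basis, so we have a Gröbner basis.
Inter-reduce: drop elements whose leading term is divisible by another's, tail-reduce, and make monic.
Reduced Gröbner basis: {x_1^2 + x_1x_3 + x_3^2 + x_3 + 1, x_2^2 + x_3^2 + x_1 + x_3}.

Buchberger on the second generating set:
h_1 = x_1^2 + x_1x_3 + x_3^2 + x_3 + 1, LT = x_1^2.
h_2 = x_1^2 + x_1x_3 + x_2^2 + x_1 + 1, LT = x_1^2.

S(h_1,h_2): lcm = x_1^2. S = x_2^2 + x_3^2 + x_1 + x_3.
  reduce S modulo (h_1, h_2):
  remainder x_2^2 + x_3^2 + x_1 + x_3 ≠ 0; add k_3 = x_2^2 + x_3^2 + x_1 + x_3 to the basis.

The other S-polynomials (S(h_1,k_3), S(h_2,k_3)) all reduce to 0 modulo the current basis, so we have a Gröbner basis.
Inter-reduce: drop elements whose leading term is divisible by another's, tail-reduce, and make monic.
Reduced Gröbner basis: {x_1^2 + x_1x_3 + x_3^2 + x_3 + 1, x_2^2 + x_3^2 + x_1 + x_3}.

The two bases agree; hence the ideals are identical.

Yes, the ideals are equal.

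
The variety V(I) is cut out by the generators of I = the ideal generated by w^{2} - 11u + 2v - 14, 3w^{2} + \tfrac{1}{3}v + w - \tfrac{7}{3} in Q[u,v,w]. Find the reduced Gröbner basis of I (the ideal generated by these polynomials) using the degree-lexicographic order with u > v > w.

G = {w^{2} + \tfrac{1}{9}v + \tfrac{1}{3}w - \tfrac{7}{9}, u - \tfrac{17}{99}v + \tfrac{1}{33}w + \tfrac{119}{99}}

f_1 = w^{2} - 11u + 2v - 14, LT = w^{2}.
f_2 = 3w^{2} + \tfrac{1}{3}v + w - \tfrac{7}{3}, LT = w^{2}.

S(f_1,f_2): lcm = w^{2}. S = -11u + \tfrac{17}{9}v - \tfrac{1}{3}w - \tfrac{119}{9}.
  reduce S modulo (f_1, f_2):
  remainder -11u + \tfrac{17}{9}v - \tfrac{1}{3}w - \tfrac{119}{9} ≠ 0; add g_3 = -11u + \tfrac{17}{9}v - \tfrac{1}{3}w - \tfrac{119}{9} to the basis.

The other S-polynomials (S(f_1,g_3), S(f_2,g_3)) all reduce to 0 modulo the current basis, so we have a Gröbner basis.
Inter-reduce: drop elements whose leading term is divisible by another's, tail-reduce, and make monic.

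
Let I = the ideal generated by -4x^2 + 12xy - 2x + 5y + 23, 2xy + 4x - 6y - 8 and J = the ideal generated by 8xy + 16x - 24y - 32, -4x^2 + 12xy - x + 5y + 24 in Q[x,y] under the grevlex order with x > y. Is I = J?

No, the ideals differ.

Since reduced Gröbner bases are canonical representatives of ideals under a given ordering, it suffices to compute and compare them.
Buchberger on the first generating set:
f_1 = -4x^2 + 12xy - 2x + 5y + 23, LT = x^2.
f_2 = 2xy + 4x - 6y - 8, LT = xy.

S(f_1,f_2): lcm = x^2y. S = -3xy^2 - 2x^2 + 7/2xy - 5/4y^2 + 4x - 23/4y.
  leading term xy^2: subtract (-3/2y)·f_2 from -3xy^2 - 2x^2 + 7/2xy - 5/4y^2 + 4x - 23/4y → -2x^2 + 19/2xy - 41/4y^2 + 4x - 71/4y
  leading term x^2: subtract (1/2)·f_1 from -2x^2 + 19/2xy - 41/4y^2 + 4x - 71/4y → 7/2xy - 41/4y^2 + 5x - 81/4y - 23/2
  leading term xy: subtract (7/4)·f_2 from 7/2xy - 41/4y^2 + 5x - 81/4y - 23/2 → -41/4y^2 - 2x - 39/4y + 5/2
  leading term y^2: no divisor's leading term divides it; move -41/4y^2 to the remainder.
  leading term x: no divisor's leading term divides it; move -2x to the remainder.
  leading term y: no divisor's leading term divides it; move -39/4y to the remainder.
  leading term 1: no divisor's leading term divides it; move 5/2 to the remainder.
  remainder -41/4y^2 - 2x - 39/4y + 5/2 ≠ 0; add g_3 = -41/4y^2 - 2x - 39/4y + 5/2 to the basis.

The other S-polynomials (S(f_1,g_3), S(f_2,g_3)) all reduce to 0 modulo the current basis, so we have a Gröbner basis.
Inter-reduce: drop elements whose leading term is divisible by another's, tail-reduce, and make monic.
Reduced Gröbner basis: {x^2 + 13/2x - 41/4y - 71/4, xy + 2x - 3y - 4, y^2 + 8/41x + 39/41y - 10/41}.

Buchberger on the second generating set:
h_1 = 8xy + 16x - 24y - 32, LT = xy.
h_2 = -4x^2 + 12xy - x + 5y + 24, LT = x^2.

S(h_1,h_2): lcm = x^2y. S = 3xy^2 + 2x^2 - 13/4xy + 5/4y^2 - 4x + 6y.
  leading term xy^2: subtract (3/8y)·h_1 from 3xy^2 + 2x^2 - 13/4xy + 5/4y^2 - 4x + 6y → 2x^2 - 37/4xy + 41/4y^2 - 4x + 18y
  leading term x^2: subtract (-1/2)·h_2 from 2x^2 - 37/4xy + 41/4y^2 - 4x + 18y → -13/4xy + 41/4y^2 - 9/2x + 41/2y + 12
  leading term xy: subtract (-13/32)·h_1 from -13/4xy + 41/4y^2 - 9/2x + 41/2y + 12 → 41/4y^2 + 2x + 43/4y - 1
  leading term y^2: no divisor's leading term divides it; move 41/4y^2 to the remainder.
  leading term x: no divisor's leading term divides it; move 2x to the remainder.
  leading term y: no divisor's leading term divides it; move 43/4y to the remainder.
  leading term 1: no divisor's leading term divides it; move -1 to the remainder.
  remainder 41/4y^2 + 2x + 43/4y - 1 ≠ 0; add k_3 = 41/4y^2 + 2x + 43/4y - 1 to the basis.

The other S-polynomials (S(h_1,k_3), S(h_2,k_3)) all reduce to 0 modulo the current basis, so we have a Gröbner basis.
Inter-reduce: drop elements whose leading term is divisible by another's, tail-reduce, and make monic.
Reduced Gröbner basis: {x^2 + 25/4x - 41/4y - 18, xy + 2x - 3y - 4, y^2 + 8/41x + 43/41y - 4/41}.

The bases are distinct; the ideals are different.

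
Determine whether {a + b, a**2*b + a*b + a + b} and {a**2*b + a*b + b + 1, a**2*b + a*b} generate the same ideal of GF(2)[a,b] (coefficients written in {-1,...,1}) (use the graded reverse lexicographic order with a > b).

Since reduced Gröbner bases are canonical representatives of ideals under a given ordering, it suffices to compute and compare them.
Buchberger on the first generating set:
f_1 = a + b, LT = a.
f_2 = a**2*b + a*b + a + b, LT = a**2*b.

S(f_1,f_2): lcm = a**2*b. S = a*b**2 + a*b + a + b.
  leading term a*b**2: subtract (b**2)·f_1 from a*b**2 + a*b + a + b → b**3 + a*b + a + b
  leading term b**3: no divisor's leading term divides it; move b**3 to the remainder.
  leading term a*b: subtract (b)·f_1 from a*b + a + b → b**2 + a + b
  leading term b**2: no divisor's leading term divides it; move b**2 to the remainder.
  leading term a: subtract (1)·f_1 from a + b → 0
  remainder b**3 + b**2 ≠ 0; add g_3 = b**3 + b**2 to the basis.

The other S-polynomials (S(f_1,g_3), S(f_2,g_3)) all reduce to 0 modulo the current basis, so we have a Gröbner basis.
Inter-reduce: drop elements whose leading term is divisible by another's, tail-reduce, and make monic.
Reduced Gröbner basis: {b**3 + b**2, a + b}.

Buchberger on the second generating set:
h_1 = a**2*b + a*b + b + 1, LT = a**2*b.
h_2 = a**2*b + a*b, LT = a**2*b.

S(h_1,h_2): lcm = a**2*b. S = b + 1.
  leading term b: no divisor's leading term divides it; move b to the remainder.
  leading term 1: no divisor's leading term divides it; move 1 to the remainder.
  remainder b + 1 ≠ 0; add k_3 = b + 1 to the basis.

S(h_1,k_3): lcm = a**2*b. S = a**2 + a*b + b + 1.
  leading term a**2: no divisor's leading term divides it; move a**2 to the remainder.
  leading term a*b: subtract (a)·k_3 from a*b + b + 1 → a + b + 1
  leading term a: no divisor's leading term divides it; move a to the remainder.
  leading term b: subtract (1)·k_3 from b + 1 → 0
  remainder a**2 + a ≠ 0; add k_4 = a**2 + a to the basis.

The other S-polynomials (S(h_2,k_3), S(h_1,k_4), S(h_2,k_4), S(k_3,k_4)) all reduce to 0 modulo the current basis, so we have a Gröbner basis.
Inter-reduce: drop elements whose leading term is divisible by another's, tail-reduce, and make monic.
Reduced Gröbner basis: {a**2 + a, b + 1}.

Since the reduced bases disagree, the two ideals are not the same.

No, the ideals differ.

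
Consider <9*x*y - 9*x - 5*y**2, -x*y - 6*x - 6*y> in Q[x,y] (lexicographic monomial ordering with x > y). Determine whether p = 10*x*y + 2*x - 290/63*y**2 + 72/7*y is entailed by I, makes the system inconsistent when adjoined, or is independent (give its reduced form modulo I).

First compute the reduced Gröbner basis of I by Buchberger's algorithm.
f_1 = 9*x*y - 9*x - 5*y**2, LT = x*y.
f_2 = -x*y - 6*x - 6*y, LT = x*y.

S(f_1,f_2): lcm = x*y. S = -7*x - 5/9*y**2 - 6*y.
  reduce S modulo (f_1, f_2):
  remainder -7*x - 5/9*y**2 - 6*y ≠ 0; add h_3 = -7*x - 5/9*y**2 - 6*y to the basis.

S(f_1,h_3): lcm = x*y. S = -x - 5/63*y**3 - 89/63*y**2.
  reduce S modulo (f_1, f_2, h_3):
  remainder -5/63*y**3 - 4/3*y**2 + 6/7*y ≠ 0; add h_4 = -5/63*y**3 - 4/3*y**2 + 6/7*y to the basis.

The other S-polynomials (S(f_2,h_3), S(f_1,h_4), S(f_2,h_4), S(h_3,h_4)) all reduce to 0 modulo the current basis, so we have a Gröbner basis.
Inter-reduce: drop elements whose leading term is divisible by another's, tail-reduce, and make monic.
Reduced Gröbner basis: {x + 5/63*y**2 + 6/7*y, y**3 + 84/5*y**2 - 54/5*y}.
Label its elements g_1 = x + 5/63*y**2 + 6/7*y, g_2 = y**3 + 84/5*y**2 - 54/5*y.

Reduce p = 10*x*y + 2*x - 290/63*y**2 + 72/7*y modulo G:
  leading term x*y: subtract (10*y)·g_1 from 10*x*y + 2*x - 290/63*y**2 + 72/7*y → 2*x - 50/63*y**3 - 830/63*y**2 + 72/7*y
  leading term x: subtract (2)·g_1 from 2*x - 50/63*y**3 - 830/63*y**2 + 72/7*y → -50/63*y**3 - 40/3*y**2 + 60/7*y
  leading term y**3: subtract (-50/63)·g_2 from -50/63*y**3 - 40/3*y**2 + 60/7*y → 0
  normal form = 0.
Since the normal form is 0, p ∈ I.

10*x*y + 2*x - 290/63*y**2 + 72/7*y lies in I (it reduces to 0).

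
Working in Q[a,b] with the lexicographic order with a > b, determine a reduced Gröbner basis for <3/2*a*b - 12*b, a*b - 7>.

The reduced Gröbner basis is the canonical form of the ideal for this ordering.

f_1 = 3/2*a*b - 12*b, LT = a*b.
f_2 = a*b - 7, LT = a*b.

S(f_1,f_2): lcm = a*b. S = -8*b + 7.
  leading term b: no divisor's leading term divides it; move -8*b to the remainder.
  leading term 1: no divisor's leading term divides it; move 7 to the remainder.
  remainder -8*b + 7 ≠ 0; add g_3 = -8*b + 7 to the basis.

S(f_1,g_3): lcm = a*b. S = 7/8*a - 8*b.
  leading term a: no divisor's leading term divides it; move 7/8*a to the remainder.
  leading term b: subtract (1)·g_3 from -8*b → -7
  leading term 1: no divisor's leading term divides it; move -7 to the remainder.
  remainder 7/8*a - 7 ≠ 0; add g_4 = 7/8*a - 7 to the basis.

The other S-polynomials (S(f_2,g_3), S(f_1,g_4), S(f_2,g_4), S(g_3,g_4)) all reduce to 0 modulo the current basis, so we have a Gröbner basis.
Inter-reduce: drop elements whose leading term is divisible by another's, tail-reduce, and make monic.

G = {a - 8, b - 7/8}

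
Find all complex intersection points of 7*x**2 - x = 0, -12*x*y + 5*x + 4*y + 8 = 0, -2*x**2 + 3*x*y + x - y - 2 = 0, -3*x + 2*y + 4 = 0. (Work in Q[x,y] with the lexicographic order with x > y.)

{(0, -2)}

Compute a lex Gröbner basis by Buchberger's algorithm.
f_1 = 7*x**2 - x, LT = x**2.
f_2 = -12*x*y + 5*x + 4*y + 8, LT = x*y.
f_3 = -2*x**2 + 3*x*y + x - y - 2, LT = x**2.
f_4 = -3*x + 2*y + 4, LT = x.

S(f_1,f_2): lcm = x**2*y. S = 5/12*x**2 + 4/21*x*y + 2/3*x.
  leading term x**2: subtract (5/84)·f_1 from 5/12*x**2 + 4/21*x*y + 2/3*x → 4/21*x*y + 61/84*x
  leading term x*y: subtract (-1/63)·f_2 from 4/21*x*y + 61/84*x → 29/36*x + 4/63*y + 8/63
  leading term x: subtract (-29/108)·f_4 from 29/36*x + 4/63*y + 8/63 → 227/378*y + 227/189
  leading term y: no divisor's leading term divides it; move 227/378*y to the remainder.
  leading term 1: no divisor's leading term divides it; move 227/189 to the remainder.
  remainder 227/378*y + 227/189 ≠ 0; add h_5 = 227/378*y + 227/189 to the basis.

The other S-polynomials (S(f_1,f_3), S(f_1,f_4), S(f_2,f_3), S(f_2,f_4), S(f_3,f_4), S(f_1,h_5), S(f_2,h_5), S(f_3,h_5), S(f_4,h_5)) all reduce to 0 modulo the current basis, so we have a Gröbner basis.
Inter-reduce: drop elements whose leading term is divisible by another's, tail-reduce, and make monic.
Reduced Gröbner basis: {x, y + 2}.

Elimination: the polynomial y + 2 lies in the elimination ideal for y, so y ∈ {-2}. For each such y, the remaining basis elements (now univariate) give the rest of the solution.
  y = -2: the earlier basis element becomes x = 0, giving x = 0 — point (0, -2).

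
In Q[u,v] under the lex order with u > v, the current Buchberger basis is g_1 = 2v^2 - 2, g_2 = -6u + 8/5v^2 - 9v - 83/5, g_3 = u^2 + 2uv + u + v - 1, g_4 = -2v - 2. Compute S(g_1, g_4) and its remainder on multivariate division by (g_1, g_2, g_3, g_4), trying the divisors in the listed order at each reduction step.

S(g_1, g_4) = -v - 1; remainder on division = 0.

lcm(LM(g_1), LM(g_4)) = v^2.
S = (lcm/LT(g_1))·g_1 − (lcm/LT(g_4))·g_4 = -v - 1.
Reduce S modulo (g_1, g_2, g_3, g_4) in that order:
  leading term v: subtract (1/2)·g_4 from -v - 1 → 0
The remainder is 0, so this S-polynomial contributes no new basis element.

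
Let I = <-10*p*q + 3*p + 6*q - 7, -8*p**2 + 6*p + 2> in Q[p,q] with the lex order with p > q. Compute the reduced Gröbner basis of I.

G = {p + 17/26*q - 9/26, q**2 + 3/34*q - 31/34}

f_1 = -10*p*q + 3*p + 6*q - 7, LT = p*q.
f_2 = -8*p**2 + 6*p + 2, LT = p**2.

S(f_1,f_2): lcm = p**2*q. S = -3/10*p**2 + 3/20*p*q + 7/10*p + 1/4*q.
  reduce S modulo (f_1, f_2):
  remainder 13/25*p + 17/50*q - 9/50 ≠ 0; add g_3 = 13/25*p + 17/50*q - 9/50 to the basis.

S(f_1,g_3): lcm = p*q. S = -3/10*p - 17/26*q**2 - 33/130*q + 7/10.
  reduce S modulo (f_1, f_2, g_3):
  remainder -17/26*q**2 - 3/52*q + 31/52 ≠ 0; add g_4 = -17/26*q**2 - 3/52*q + 31/52 to the basis.

The other S-polynomials (S(f_2,g_3), S(f_1,g_4), S(f_2,g_4), S(g_3,g_4)) all reduce to 0 modulo the current basis, so we have a Gröbner basis.
Inter-reduce: drop elements whose leading term is divisible by another's, tail-reduce, and make monic.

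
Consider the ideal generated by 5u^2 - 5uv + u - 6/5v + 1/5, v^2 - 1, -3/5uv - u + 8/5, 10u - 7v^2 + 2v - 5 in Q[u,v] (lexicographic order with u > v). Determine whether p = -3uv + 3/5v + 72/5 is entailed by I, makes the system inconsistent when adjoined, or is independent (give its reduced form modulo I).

Adjoining -3uv + 3/5v + 72/5 makes the ideal the whole ring: the system is inconsistent.

First compute the reduced Gröbner basis of I by Buchberger's algorithm.
f_1 = 5u^2 - 5uv + u - 6/5v + 1/5, LT = u^2.
f_2 = v^2 - 1, LT = v^2.
f_3 = -3/5uv - u + 8/5, LT = uv.
f_4 = 10u - 7v^2 + 2v - 5, LT = u.

S(f_1,f_3): lcm = u^2v. S = -5/3u^2 - uv^2 + 1/5uv + 8/3u - 6/25v^2 + 1/25v.
  reduce S modulo (f_1, f_2, f_3, f_4):
  remainder -281/225v + 281/225 ≠ 0; add h_5 = -281/225v + 281/225 to the basis.

The other S-polynomials (S(f_1,f_2), S(f_1,f_4), S(f_2,f_3), S(f_2,f_4), S(f_3,f_4), S(f_1,h_5), S(f_2,h_5), S(f_3,h_5), S(f_4,h_5)) all reduce to 0 modulo the current basis, so we have a Gröbner basis.
Inter-reduce: drop elements whose leading term is divisible by another's, tail-reduce, and make monic.
Reduced Gröbner basis: {u - 1, v - 1}.
Label its elements g_1 = u - 1, g_2 = v - 1.

Reduce p = -3uv + 3/5v + 72/5 modulo G:
  leading term uv: subtract (-3v)·g_1 from -3uv + 3/5v + 72/5 → -12/5v + 72/5
  leading term v: subtract (-12/5)·g_2 from -12/5v + 72/5 → 12
  leading term 1: no divisor's leading term divides it; move 12 to the remainder.
  normal form = 12.
The normal form is nonzero, so p ∉ I. Since p minus its normal form lies in I, I + (p) = I + (r) where r = 12; decide whether this ideal is the whole ring.
Here r = 12 is a nonzero constant, hence a unit: 1 ∈ I + (p), the Gröbner basis of I + (p) is {1}, and the enlarged system has no common solution — adjoining p is inconsistent.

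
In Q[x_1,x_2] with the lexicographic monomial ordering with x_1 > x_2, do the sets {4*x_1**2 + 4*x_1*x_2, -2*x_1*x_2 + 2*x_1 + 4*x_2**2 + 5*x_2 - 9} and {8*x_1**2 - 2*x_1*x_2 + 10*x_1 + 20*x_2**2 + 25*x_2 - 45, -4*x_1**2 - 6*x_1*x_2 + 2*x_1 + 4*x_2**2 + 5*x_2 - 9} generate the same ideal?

Yes, the ideals are equal.

Equality of ideals is decidable: compute both reduced Gröbner bases (unique for the ordering) and check whether they agree.
Buchberger on the first generating set:
f_1 = 4*x_1**2 + 4*x_1*x_2, LT = x_1**2.
f_2 = -2*x_1*x_2 + 2*x_1 + 4*x_2**2 + 5*x_2 - 9, LT = x_1*x_2.

S(f_1,f_2): lcm = x_1**2*x_2. S = x_1**2 + 3*x_1*x_2**2 + 5/2*x_1*x_2 - 9/2*x_1.
  reduce S modulo (f_1, f_2):
  remainder 6*x_2**3 + 33/2*x_2**2 - 9/4*x_2 - 81/4 ≠ 0; add g_3 = 6*x_2**3 + 33/2*x_2**2 - 9/4*x_2 - 81/4 to the basis.

The other S-polynomials (S(f_1,g_3), S(f_2,g_3)) all reduce to 0 modulo the current basis, so we have a Gröbner basis.
Inter-reduce: drop elements whose leading term is divisible by another's, tail-reduce, and make monic.
Reduced Gröbner basis: {x_1**2 + x_1 + 2*x_2**2 + 5/2*x_2 - 9/2, x_1*x_2 - x_1 - 2*x_2**2 - 5/2*x_2 + 9/2, x_2**3 + 11/4*x_2**2 - 3/8*x_2 - 27/8}.

Buchberger on the second generating set:
h_1 = 8*x_1**2 - 2*x_1*x_2 + 10*x_1 + 20*x_2**2 + 25*x_2 - 45, LT = x_1**2.
h_2 = -4*x_1**2 - 6*x_1*x_2 + 2*x_1 + 4*x_2**2 + 5*x_2 - 9, LT = x_1**2.

S(h_1,h_2): lcm = x_1**2. S = -7/4*x_1*x_2 + 7/4*x_1 + 7/2*x_2**2 + 35/8*x_2 - 63/8.
  reduce S modulo (h_1, h_2):
  remainder -7/4*x_1*x_2 + 7/4*x_1 + 7/2*x_2**2 + 35/8*x_2 - 63/8 ≠ 0; add k_3 = -7/4*x_1*x_2 + 7/4*x_1 + 7/2*x_2**2 + 35/8*x_2 - 63/8 to the basis.

S(h_1,k_3): lcm = x_1**2*x_2. S = x_1**2 + 7/4*x_1*x_2**2 + 15/4*x_1*x_2 - 9/2*x_1 + 5/2*x_2**3 + 25/8*x_2**2 - 45/8*x_2.
  reduce S modulo (h_1, h_2, k_3):
  remainder 6*x_2**3 + 33/2*x_2**2 - 9/4*x_2 - 81/4 ≠ 0; add k_4 = 6*x_2**3 + 33/2*x_2**2 - 9/4*x_2 - 81/4 to the basis.

The other S-polynomials (S(h_2,k_3), S(h_1,k_4), S(h_2,k_4), S(k_3,k_4)) all reduce to 0 modulo the current basis, so we have a Gröbner basis.
Inter-reduce: drop elements whose leading term is divisible by another's, tail-reduce, and make monic.
Reduced Gröbner basis: {x_1**2 + x_1 + 2*x_2**2 + 5/2*x_2 - 9/2, x_1*x_2 - x_1 - 2*x_2**2 - 5/2*x_2 + 9/2, x_2**3 + 11/4*x_2**2 - 3/8*x_2 - 27/8}.

The two bases agree; hence the ideals are identical.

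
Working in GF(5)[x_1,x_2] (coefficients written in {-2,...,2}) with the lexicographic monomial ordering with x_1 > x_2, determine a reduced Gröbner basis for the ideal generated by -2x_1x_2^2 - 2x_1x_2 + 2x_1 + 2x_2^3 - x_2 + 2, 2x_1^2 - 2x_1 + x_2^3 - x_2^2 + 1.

G = {x_1 + 2x_2^6 + x_2^5 + 2x_2^4 + x_2^3 + 2x_2^2 + 2x_2 + 1, x_2^7 - 2x_2^6 + x_2^4 + 2x_2^3 - 2x_2}

f_1 = -2x_1x_2^2 - 2x_1x_2 + 2x_1 + 2x_2^3 - x_2 + 2, LT = x_1x_2^2.
f_2 = 2x_1^2 - 2x_1 + x_2^3 - x_2^2 + 1, LT = x_1^2.

S(f_1,f_2): lcm = x_1^2x_2^2. S = x_1^2x_2 - x_1^2 - x_1x_2^3 + x_1x_2^2 - 2x_1x_2 - x_1 + 2x_2^5 - 2x_2^4 + 2x_2^2.
  reduce S modulo (f_1, f_2):
  remainder x_1x_2 + 2x_2^5 - x_2^4 - 2x_2^3 + 2x_2^2 ≠ 0; add g_3 = x_1x_2 + 2x_2^5 - x_2^4 - 2x_2^3 + 2x_2^2 to the basis.

S(f_1,g_3): lcm = x_1x_2^2. S = x_1x_2 - x_1 - 2x_2^6 + x_2^5 + 2x_2^4 + 2x_2^3 - 2x_2 - 1.
  reduce S modulo (f_1, f_2, g_3):
  remainder -x_1 - 2x_2^6 - x_2^5 - 2x_2^4 - x_2^3 - 2x_2^2 - 2x_2 - 1 ≠ 0; add g_4 = -x_1 - 2x_2^6 - x_2^5 - 2x_2^4 - x_2^3 - 2x_2^2 - 2x_2 - 1 to the basis.

S(f_1,g_4): lcm = x_1x_2^2. S = x_1x_2 - x_1 - 2x_2^8 - x_2^7 - 2x_2^6 - x_2^5 - 2x_2^4 + 2x_2^3 - x_2^2 - 2x_2 - 1.
  reduce S modulo (f_1, f_2, g_3, g_4):
  remainder -2x_2^8 - x_2^7 - 2x_2^5 + x_2^4 - x_2^2 ≠ 0; add g_5 = -2x_2^8 - x_2^7 - 2x_2^5 + x_2^4 - x_2^2 to the basis.

S(f_2,g_4): lcm = x_1^2. S = -2x_1x_2^6 - x_1x_2^5 - 2x_1x_2^4 - x_1x_2^3 - 2x_1x_2^2 - 2x_1x_2 - 2x_1 - 2x_2^3 + 2x_2^2 - 2.
  reduce S modulo (f_1, f_2, g_3, g_4, g_5):
  remainder -2x_2^7 - x_2^6 - 2x_2^4 + x_2^3 - x_2 ≠ 0; add g_6 = -2x_2^7 - x_2^6 - 2x_2^4 + x_2^3 - x_2 to the basis.

The other S-polynomials (S(f_2,g_3), S(g_3,g_4), S(f_1,g_5), S(f_2,g_5), S(g_3,g_5), S(g_4,g_5), S(f_1,g_6), S(f_2,g_6), S(g_3,g_6), S(g_4,g_6), S(g_5,g_6)) all reduce to 0 modulo the current basis, so we have a Gröbner basis.
Inter-reduce: drop elements whose leading term is divisible by another's, tail-reduce, and make monic.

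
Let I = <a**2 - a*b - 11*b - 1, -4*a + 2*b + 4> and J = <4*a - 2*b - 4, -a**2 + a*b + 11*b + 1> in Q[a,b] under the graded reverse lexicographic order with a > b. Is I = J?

Two ideals are equal iff their reduced Gröbner bases coincide (the reduced basis is unique for a fixed ordering).
Buchberger on the first generating set:
f_1 = a**2 - a*b - 11*b - 1, LT = a**2.
f_2 = -4*a + 2*b + 4, LT = a.

S(f_1,f_2): lcm = a**2. S = -1/2*a*b + a - 11*b - 1.
  leading term a*b: subtract (1/8*b)·f_2 from -1/2*a*b + a - 11*b - 1 → -1/4*b**2 + a - 23/2*b - 1
  leading term b**2: no divisor's leading term divides it; move -1/4*b**2 to the remainder.
  leading term a: subtract (-1/4)·f_2 from a - 23/2*b - 1 → -11*b
  leading term b: no divisor's leading term divides it; move -11*b to the remainder.
  remainder -1/4*b**2 - 11*b ≠ 0; add g_3 = -1/4*b**2 - 11*b to the basis.

The other S-polynomials (S(f_1,g_3), S(f_2,g_3)) all reduce to 0 modulo the current basis, so we have a Gröbner basis.
Inter-reduce: drop elements whose leading term is divisible by another's, tail-reduce, and make monic.
Reduced Gröbner basis: {b**2 + 44*b, a - 1/2*b - 1}.

Buchberger on the second generating set:
h_1 = 4*a - 2*b - 4, LT = a.
h_2 = -a**2 + a*b + 11*b + 1, LT = a**2.

S(h_1,h_2): lcm = a**2. S = 1/2*a*b - a + 11*b + 1.
  leading term a*b: subtract (1/8*b)·h_1 from 1/2*a*b - a + 11*b + 1 → 1/4*b**2 - a + 23/2*b + 1
  leading term b**2: no divisor's leading term divides it; move 1/4*b**2 to the remainder.
  leading term a: subtract (-1/4)·h_1 from -a + 23/2*b + 1 → 11*b
  leading term b: no divisor's leading term divides it; move 11*b to the remainder.
  remainder 1/4*b**2 + 11*b ≠ 0; add k_3 = 1/4*b**2 + 11*b to the basis.

The other S-polynomials (S(h_1,k_3), S(h_2,k_3)) all reduce to 0 modulo the current basis, so we have a Gröbner basis.
Inter-reduce: drop elements whose leading term is divisible by another's, tail-reduce, and make monic.
Reduced Gröbner basis: {b**2 + 44*b, a - 1/2*b - 1}.

Same reduced basis, so the two generating sets span the same ideal.

Yes, the ideals are equal.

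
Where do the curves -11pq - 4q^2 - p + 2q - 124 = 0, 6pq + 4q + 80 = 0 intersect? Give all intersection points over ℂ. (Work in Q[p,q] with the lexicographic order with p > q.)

{(-4, 4), (38/3 - 8*sqrt(5)*I/3, -5/6 - sqrt(5)*I/6), (38/3 + 8*sqrt(5)*I/3, -5/6 + sqrt(5)*I/6)}

Compute a lex Gröbner basis by Buchberger's algorithm.
f_1 = -11pq - p - 4q^2 + 2q - 124, LT = pq.
f_2 = 6pq + 4q + 80, LT = pq.

S(f_1,f_2): lcm = pq. S = 1/11p + 4/11q^2 - 28/33q - 68/33.
  reduce S modulo (f_1, f_2):
  remainder 1/11p + 4/11q^2 - 28/33q - 68/33 ≠ 0; add h_3 = 1/11p + 4/11q^2 - 28/33q - 68/33 to the basis.

S(f_1,h_3): lcm = pq. S = 1/11p - 4q^3 + 320/33q^2 + 742/33q + 124/11.
  reduce S modulo (f_1, f_2, h_3):
  remainder -4q^3 + 28/3q^2 + 70/3q + 40/3 ≠ 0; add h_4 = -4q^3 + 28/3q^2 + 70/3q + 40/3 to the basis.

The other S-polynomials (S(f_2,h_3), S(f_1,h_4), S(f_2,h_4), S(h_3,h_4)) all reduce to 0 modulo the current basis, so we have a Gröbner basis.
Inter-reduce: drop elements whose leading term is divisible by another's, tail-reduce, and make monic.
Reduced Gröbner basis: {p + 4q^2 - 28/3q - 68/3, q^3 - 7/3q^2 - 35/6q - 10/3}.

A lex Gröbner basis eliminates variables successively. Here q^3 - 7/3q^2 - 35/6q - 10/3 depends only on q, with roots {4, -5/6 - sqrt(5)*I/6, -5/6 + sqrt(5)*I/6}; lifting each root through the earlier basis elements recovers the full solutions.
  q = 4: the earlier basis element becomes p + 4 = 0, giving p = -4 — point (-4, 4).
  q = -5/6 - sqrt(5)*I/6: the earlier basis element becomes p - 38/3 + 8*sqrt(5)*I/3 = 0, giving p = 38/3 - 8*sqrt(5)*I/3 — point (38/3 - 8*sqrt(5)*I/3, -5/6 - sqrt(5)*I/6).
  q = -5/6 + sqrt(5)*I/6: the earlier basis element becomes p - 38/3 - 8*sqrt(5)*I/3 = 0, giving p = 38/3 + 8*sqrt(5)*I/3 — point (38/3 + 8*sqrt(5)*I/3, -5/6 + sqrt(5)*I/6).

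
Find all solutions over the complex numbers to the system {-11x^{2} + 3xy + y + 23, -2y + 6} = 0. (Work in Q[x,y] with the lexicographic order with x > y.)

Compute a lex Gröbner basis by Buchberger's algorithm.
f_1 = -11x^{2} + 3xy + y + 23, LT = x^{2}.
f_2 = -2y + 6, LT = y.

The S-polynomials (S(f_1,f_2)) all reduce to 0 modulo the current basis, so we have a Gröbner basis.
Inter-reduce: drop elements whose leading term is divisible by another's, tail-reduce, and make monic.
Reduced Gröbner basis: {x^{2} - \tfrac{9}{11}x - \tfrac{26}{11}, y - 3}.

A lex Gröbner basis eliminates variables successively. Here y - 3 depends only on y, with roots {3}; lifting each root through the earlier basis elements recovers the full solutions.
  y = 3: the earlier basis element becomes x^{2} - \tfrac{9}{11}x - \tfrac{26}{11} = 0, giving x = -13/11, 2 — points (-13/11, 3), (2, 3).
Substituting each solution back into the original system confirms all equations vanish.
A lex Gröbner basis triangularizes the system, enabling back-substitution.

{(-13/11, 3), (2, 3)}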